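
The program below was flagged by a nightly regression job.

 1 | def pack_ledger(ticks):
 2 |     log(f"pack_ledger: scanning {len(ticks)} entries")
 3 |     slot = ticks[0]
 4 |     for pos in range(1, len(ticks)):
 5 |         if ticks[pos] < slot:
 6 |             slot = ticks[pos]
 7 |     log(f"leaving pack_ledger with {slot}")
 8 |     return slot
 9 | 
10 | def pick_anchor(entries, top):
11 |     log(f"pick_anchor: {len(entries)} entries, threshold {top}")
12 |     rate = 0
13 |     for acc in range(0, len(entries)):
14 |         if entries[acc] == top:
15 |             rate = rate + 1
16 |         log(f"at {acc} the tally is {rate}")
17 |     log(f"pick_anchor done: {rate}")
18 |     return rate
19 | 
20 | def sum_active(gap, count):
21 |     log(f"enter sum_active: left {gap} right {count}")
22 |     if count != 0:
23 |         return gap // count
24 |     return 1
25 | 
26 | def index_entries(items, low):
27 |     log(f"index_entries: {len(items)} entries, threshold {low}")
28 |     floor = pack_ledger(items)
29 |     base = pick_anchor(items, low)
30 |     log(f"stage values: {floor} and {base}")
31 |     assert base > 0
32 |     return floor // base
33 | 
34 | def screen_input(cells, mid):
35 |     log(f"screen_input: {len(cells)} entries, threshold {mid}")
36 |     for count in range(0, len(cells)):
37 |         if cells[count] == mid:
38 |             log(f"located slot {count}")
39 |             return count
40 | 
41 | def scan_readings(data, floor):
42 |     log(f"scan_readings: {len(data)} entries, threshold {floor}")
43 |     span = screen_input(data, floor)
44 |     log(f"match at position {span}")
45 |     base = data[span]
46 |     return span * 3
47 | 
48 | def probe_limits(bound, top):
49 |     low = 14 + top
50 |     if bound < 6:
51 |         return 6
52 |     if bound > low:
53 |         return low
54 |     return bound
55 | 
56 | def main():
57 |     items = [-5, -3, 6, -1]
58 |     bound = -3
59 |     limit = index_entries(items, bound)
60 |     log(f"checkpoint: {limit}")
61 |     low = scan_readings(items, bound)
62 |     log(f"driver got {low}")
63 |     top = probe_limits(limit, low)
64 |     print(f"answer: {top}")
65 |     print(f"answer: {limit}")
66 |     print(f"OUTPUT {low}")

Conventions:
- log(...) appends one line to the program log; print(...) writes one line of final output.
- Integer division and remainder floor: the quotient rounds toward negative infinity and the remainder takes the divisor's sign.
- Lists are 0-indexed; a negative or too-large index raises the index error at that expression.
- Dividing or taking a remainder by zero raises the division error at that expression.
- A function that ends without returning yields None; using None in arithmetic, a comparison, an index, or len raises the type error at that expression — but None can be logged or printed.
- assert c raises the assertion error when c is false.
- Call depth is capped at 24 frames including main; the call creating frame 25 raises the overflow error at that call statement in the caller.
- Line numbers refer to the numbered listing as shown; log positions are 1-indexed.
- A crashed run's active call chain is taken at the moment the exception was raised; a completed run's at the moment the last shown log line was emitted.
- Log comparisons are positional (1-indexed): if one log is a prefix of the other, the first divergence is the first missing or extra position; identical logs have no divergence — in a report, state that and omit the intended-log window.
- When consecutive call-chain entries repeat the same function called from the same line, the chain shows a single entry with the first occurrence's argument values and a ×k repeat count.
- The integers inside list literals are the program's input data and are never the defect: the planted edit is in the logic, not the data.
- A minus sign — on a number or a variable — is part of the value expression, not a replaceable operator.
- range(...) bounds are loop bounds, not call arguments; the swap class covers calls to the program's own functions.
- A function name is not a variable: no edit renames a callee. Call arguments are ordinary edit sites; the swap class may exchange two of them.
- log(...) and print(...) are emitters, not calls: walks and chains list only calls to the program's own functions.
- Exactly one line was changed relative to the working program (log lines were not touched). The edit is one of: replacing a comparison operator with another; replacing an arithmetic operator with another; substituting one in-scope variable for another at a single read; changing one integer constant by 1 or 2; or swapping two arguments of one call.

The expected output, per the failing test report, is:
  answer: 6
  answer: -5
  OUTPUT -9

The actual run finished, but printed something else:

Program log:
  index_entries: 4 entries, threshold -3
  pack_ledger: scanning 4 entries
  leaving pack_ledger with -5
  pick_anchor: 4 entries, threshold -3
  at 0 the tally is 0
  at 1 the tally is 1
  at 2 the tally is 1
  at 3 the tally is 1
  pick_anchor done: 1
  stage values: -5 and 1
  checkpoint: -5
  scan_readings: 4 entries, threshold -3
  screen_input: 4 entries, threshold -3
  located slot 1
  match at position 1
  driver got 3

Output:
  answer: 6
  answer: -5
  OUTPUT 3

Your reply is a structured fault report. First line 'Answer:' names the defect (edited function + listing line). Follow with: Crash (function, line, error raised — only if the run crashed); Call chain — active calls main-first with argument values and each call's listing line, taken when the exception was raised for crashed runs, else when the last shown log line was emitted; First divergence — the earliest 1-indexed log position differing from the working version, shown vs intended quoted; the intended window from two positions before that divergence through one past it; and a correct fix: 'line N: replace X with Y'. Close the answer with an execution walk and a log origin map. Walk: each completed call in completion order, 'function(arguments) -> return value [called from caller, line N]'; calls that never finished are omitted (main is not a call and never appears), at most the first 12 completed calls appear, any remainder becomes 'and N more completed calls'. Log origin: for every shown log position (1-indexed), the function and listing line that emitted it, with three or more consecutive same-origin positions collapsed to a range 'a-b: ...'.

Answer: the defect is in scan_readings at line 46.
Key fact: At log position 16 the runs split — shown 'driver got 3', but the working version logs 'driver got -9'.
Call chain: main.
First divergence: position 16 — the shown line 'driver got 3' should read 'driver got -9'.
Intended log window:
  14: located slot 1
  15: match at position 1
  16: driver got -9
Execution walk:
  pack_ledger([-5, -3, 6, -1]) -> -5  [called from index_entries, line 28]
  pick_anchor([-5, -3, 6, -1], -3) -> 1  [called from index_entries, line 29]
  index_entries([-5, -3, 6, -1], -3) -> -5  [called from main, line 59]
  screen_input([-5, -3, 6, -1], -3) -> 1  [called from scan_readings, line 43]
  scan_readings([-5, -3, 6, -1], -3) -> 3  [called from main, line 61]
  probe_limits(-5, 3) -> 6  [called from main, line 63]
Origin of each log line:
  1: logged in index_entries at line 27
  2: logged in pack_ledger at line 2
  3: logged in pack_ledger at line 7
  4: logged in pick_anchor at line 11
  5-8: logged in pick_anchor at line 16
  9: logged in pick_anchor at line 17
  10: logged in index_entries at line 30
  11: logged in main at line 60
  12: logged in scan_readings at line 42
  13: logged in screen_input at line 35
  14: logged in screen_input at line 38
  15: logged in scan_readings at line 44
  16: logged in main at line 62
A correct fix: line 46: replace `span` with `base`.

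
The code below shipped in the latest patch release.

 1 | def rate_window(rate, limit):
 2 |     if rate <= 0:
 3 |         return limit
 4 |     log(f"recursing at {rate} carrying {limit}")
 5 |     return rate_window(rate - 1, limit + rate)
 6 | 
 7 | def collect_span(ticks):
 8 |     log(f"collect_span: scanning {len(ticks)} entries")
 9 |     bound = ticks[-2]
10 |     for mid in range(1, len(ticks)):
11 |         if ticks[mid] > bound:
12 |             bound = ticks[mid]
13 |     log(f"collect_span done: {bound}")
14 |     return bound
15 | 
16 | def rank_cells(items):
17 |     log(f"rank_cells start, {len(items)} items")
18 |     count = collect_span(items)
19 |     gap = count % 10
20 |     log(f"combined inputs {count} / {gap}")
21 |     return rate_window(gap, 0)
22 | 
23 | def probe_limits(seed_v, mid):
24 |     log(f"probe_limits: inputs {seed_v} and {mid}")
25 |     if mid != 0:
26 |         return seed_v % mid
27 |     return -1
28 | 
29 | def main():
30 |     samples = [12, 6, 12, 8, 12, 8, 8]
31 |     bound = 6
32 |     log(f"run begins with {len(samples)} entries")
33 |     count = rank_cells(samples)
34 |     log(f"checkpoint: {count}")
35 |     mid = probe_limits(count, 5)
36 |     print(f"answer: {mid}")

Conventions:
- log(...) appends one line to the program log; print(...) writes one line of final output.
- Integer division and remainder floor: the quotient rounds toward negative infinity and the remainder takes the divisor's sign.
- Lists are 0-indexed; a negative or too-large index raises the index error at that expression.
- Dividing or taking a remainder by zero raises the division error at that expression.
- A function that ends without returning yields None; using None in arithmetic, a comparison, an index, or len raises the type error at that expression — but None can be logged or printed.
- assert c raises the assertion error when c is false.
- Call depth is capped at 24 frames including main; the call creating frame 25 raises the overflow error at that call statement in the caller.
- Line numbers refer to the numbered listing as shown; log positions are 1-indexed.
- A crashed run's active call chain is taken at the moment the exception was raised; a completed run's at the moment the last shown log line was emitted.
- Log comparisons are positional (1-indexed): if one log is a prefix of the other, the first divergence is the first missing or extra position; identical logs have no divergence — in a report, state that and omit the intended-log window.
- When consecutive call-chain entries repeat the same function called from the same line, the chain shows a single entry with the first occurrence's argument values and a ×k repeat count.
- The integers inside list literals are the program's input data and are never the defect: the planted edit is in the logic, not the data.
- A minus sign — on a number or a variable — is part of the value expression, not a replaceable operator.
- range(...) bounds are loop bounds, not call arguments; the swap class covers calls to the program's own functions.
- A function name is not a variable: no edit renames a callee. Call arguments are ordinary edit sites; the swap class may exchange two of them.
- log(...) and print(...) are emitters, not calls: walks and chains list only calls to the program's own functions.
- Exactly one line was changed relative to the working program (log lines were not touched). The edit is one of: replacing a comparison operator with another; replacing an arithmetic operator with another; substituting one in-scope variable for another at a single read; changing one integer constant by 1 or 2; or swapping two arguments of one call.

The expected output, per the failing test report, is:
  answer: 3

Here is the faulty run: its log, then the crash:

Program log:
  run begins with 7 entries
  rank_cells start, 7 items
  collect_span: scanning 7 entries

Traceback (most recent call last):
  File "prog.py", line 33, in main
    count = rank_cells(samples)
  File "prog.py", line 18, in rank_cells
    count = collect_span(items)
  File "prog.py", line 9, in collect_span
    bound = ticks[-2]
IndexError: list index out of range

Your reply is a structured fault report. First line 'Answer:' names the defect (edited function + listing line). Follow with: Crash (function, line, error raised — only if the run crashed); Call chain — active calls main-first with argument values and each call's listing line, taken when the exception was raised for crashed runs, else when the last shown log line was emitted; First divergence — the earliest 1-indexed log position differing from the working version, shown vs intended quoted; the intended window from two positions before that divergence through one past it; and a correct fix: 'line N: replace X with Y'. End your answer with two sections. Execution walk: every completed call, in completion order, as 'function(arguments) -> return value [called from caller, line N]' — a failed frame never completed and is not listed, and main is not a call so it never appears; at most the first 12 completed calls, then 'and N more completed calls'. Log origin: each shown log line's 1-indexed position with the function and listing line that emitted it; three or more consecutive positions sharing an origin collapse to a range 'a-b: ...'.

Answer: the defect is in collect_span at line 9.
Key fact: Only 3 log lines were emitted before the run died; the intended continuation was 'collect_span done: 12'.
Crash: collect_span, line 9, IndexError.
Call chain: main -> rank_cells([12, 6, 12, 8, 12, 8, 8]) (called at line 33) -> collect_span([12, 6, 12, 8, 12, 8, 8]) (called at line 18).
First divergence: position 4 — the faulty run's log ends after 3 lines; the working version continues with 'collect_span done: 12'.
Intended log window:
  2: rank_cells start, 7 items
  3: collect_span: scanning 7 entries
  4: collect_span done: 12
  5: combined inputs 12 / 2
Execution walk:
  (no call completed)
Log line origins:
  1: logged in main at line 32
  2: logged in rank_cells at line 17
  3: logged in collect_span at line 8
A correct fix: line 9: replace `-2` with `0`.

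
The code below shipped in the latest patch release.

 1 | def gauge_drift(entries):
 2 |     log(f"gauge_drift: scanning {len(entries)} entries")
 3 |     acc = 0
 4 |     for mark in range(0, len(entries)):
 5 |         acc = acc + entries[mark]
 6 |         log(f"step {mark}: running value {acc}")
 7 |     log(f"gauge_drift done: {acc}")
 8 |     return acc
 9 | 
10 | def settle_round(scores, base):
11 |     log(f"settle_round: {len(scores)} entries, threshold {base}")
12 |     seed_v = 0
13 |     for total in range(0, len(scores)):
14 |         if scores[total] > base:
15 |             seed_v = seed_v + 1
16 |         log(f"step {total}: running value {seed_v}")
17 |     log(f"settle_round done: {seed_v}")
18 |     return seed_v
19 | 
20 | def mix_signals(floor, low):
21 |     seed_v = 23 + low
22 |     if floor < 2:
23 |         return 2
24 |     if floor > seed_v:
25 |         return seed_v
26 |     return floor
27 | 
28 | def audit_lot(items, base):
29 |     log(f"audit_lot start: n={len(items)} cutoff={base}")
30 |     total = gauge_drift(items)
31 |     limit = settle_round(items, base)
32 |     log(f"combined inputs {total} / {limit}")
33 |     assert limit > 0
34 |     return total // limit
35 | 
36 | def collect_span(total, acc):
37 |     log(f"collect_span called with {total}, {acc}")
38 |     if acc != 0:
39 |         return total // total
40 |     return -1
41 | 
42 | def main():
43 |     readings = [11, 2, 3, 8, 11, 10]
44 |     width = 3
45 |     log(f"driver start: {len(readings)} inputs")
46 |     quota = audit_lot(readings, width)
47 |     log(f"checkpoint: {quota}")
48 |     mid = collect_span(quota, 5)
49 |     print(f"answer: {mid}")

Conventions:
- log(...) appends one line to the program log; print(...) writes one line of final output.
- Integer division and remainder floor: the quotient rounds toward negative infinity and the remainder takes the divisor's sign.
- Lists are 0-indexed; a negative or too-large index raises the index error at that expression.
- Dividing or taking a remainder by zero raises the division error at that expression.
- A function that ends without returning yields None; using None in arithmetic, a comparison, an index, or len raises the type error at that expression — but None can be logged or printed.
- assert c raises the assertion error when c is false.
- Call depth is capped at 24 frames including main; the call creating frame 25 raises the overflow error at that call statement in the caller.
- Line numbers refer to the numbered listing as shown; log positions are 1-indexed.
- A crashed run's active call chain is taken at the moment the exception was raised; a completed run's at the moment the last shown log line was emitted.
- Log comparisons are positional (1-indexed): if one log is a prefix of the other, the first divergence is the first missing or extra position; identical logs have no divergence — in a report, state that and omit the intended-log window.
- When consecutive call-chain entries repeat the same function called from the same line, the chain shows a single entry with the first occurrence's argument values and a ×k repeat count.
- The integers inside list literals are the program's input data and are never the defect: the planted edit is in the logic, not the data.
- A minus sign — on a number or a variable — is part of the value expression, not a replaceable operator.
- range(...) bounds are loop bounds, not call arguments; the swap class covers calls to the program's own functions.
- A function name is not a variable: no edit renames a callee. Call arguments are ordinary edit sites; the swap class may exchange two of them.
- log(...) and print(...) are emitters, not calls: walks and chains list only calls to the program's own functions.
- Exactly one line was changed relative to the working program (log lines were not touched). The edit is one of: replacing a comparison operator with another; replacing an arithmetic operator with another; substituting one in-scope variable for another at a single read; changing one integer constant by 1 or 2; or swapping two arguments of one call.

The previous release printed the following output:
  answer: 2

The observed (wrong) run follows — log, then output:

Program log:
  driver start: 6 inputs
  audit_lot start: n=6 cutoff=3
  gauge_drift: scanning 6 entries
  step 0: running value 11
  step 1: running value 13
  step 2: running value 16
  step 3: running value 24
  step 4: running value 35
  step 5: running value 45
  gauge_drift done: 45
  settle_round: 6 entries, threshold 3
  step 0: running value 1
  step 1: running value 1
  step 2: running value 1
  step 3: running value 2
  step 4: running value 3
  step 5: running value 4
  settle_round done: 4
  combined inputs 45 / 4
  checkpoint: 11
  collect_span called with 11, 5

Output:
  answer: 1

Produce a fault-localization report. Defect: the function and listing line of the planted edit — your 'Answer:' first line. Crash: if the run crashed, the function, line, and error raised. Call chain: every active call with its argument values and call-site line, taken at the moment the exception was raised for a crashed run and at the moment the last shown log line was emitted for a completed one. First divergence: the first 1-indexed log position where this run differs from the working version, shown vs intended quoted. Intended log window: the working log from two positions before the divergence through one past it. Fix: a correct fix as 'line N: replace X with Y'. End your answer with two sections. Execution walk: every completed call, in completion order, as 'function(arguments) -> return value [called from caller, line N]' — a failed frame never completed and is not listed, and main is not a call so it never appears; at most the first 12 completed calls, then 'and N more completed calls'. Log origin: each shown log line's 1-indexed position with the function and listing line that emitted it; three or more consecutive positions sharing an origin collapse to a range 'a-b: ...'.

Answer: the defect is in collect_span at line 39.
Key fact: Log streams are identical — the defect surfaces only in the printed output.
Call chain: main -> collect_span(11, 5) (called at line 48).
First divergence: none — the logs agree in full.
Execution walk:
  gauge_drift([11, 2, 3, 8, 11, 10]) -> 45  [called from audit_lot, line 30]
  settle_round([11, 2, 3, 8, 11, 10], 3) -> 4  [called from audit_lot, line 31]
  audit_lot([11, 2, 3, 8, 11, 10], 3) -> 11  [called from main, line 46]
  collect_span(11, 5) -> 1  [called from main, line 48]
Log origin:
  1: emitted by main (line 45)
  2: emitted by audit_lot (line 29)
  3: emitted by gauge_drift (line 2)
  4-9: emitted by gauge_drift (line 6)
  10: emitted by gauge_drift (line 7)
  11: emitted by settle_round (line 11)
  12-17: emitted by settle_round (line 16)
  18: emitted by settle_round (line 17)
  19: emitted by audit_lot (line 32)
  20: emitted by main (line 47)
  21: emitted by collect_span (line 37)
A correct fix: line 39: replace `total // total` with `total // acc`.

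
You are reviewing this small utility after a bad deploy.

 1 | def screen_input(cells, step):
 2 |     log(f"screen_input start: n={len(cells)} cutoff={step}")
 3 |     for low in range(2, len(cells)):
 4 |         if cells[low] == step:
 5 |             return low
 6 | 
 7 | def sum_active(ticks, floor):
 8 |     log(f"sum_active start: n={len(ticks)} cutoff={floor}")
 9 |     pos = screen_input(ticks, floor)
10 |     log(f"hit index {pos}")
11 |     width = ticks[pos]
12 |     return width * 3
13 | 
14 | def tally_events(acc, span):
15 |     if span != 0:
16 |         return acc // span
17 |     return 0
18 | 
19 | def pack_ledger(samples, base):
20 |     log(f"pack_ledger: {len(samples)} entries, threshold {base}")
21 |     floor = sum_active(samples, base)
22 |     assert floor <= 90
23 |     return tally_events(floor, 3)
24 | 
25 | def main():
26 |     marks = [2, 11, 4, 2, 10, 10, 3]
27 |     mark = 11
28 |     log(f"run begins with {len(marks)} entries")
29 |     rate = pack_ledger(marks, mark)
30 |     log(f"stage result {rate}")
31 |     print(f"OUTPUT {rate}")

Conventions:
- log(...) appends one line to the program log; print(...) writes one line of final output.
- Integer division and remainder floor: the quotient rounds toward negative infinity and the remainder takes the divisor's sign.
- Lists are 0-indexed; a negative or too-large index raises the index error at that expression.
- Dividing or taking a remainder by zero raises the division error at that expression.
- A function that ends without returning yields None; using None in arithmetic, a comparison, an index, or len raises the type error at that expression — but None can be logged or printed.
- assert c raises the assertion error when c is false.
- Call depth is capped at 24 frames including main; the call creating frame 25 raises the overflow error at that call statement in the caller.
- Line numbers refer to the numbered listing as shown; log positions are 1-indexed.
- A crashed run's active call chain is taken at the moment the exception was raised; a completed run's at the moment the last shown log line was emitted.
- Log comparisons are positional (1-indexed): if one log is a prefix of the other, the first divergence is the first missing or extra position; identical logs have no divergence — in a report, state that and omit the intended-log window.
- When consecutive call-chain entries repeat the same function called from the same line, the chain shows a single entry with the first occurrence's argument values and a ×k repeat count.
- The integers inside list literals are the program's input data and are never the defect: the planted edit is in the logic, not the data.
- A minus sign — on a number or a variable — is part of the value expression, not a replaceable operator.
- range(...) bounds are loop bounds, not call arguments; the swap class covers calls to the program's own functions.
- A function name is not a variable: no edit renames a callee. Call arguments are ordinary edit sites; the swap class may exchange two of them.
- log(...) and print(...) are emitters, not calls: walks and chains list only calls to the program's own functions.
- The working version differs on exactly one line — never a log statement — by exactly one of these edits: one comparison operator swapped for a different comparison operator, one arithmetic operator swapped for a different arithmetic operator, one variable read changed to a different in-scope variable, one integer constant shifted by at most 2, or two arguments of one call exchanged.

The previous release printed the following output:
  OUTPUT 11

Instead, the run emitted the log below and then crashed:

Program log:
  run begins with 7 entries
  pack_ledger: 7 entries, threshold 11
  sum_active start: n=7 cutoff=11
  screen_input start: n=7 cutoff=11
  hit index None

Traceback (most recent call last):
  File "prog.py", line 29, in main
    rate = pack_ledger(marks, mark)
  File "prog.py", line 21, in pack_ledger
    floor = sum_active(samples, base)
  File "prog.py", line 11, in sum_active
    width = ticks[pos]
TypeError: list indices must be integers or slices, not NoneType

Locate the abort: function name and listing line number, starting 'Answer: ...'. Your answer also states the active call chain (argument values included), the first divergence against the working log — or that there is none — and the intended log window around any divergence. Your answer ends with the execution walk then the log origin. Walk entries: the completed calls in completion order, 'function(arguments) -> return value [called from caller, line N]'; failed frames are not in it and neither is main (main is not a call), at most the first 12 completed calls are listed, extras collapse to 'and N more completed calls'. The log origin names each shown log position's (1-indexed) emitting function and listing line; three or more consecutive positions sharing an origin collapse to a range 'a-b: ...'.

Answer: the error was raised in sum_active, line 11.
Key fact: At log position 5 the runs split — shown 'hit index None', but the working version logs 'hit index 1'.
Call chain: main -> pack_ledger([2, 11, 4, 2, 10, 10, 3], 11) (called at line 29) -> sum_active([2, 11, 4, 2, 10, 10, 3], 11) (called at line 21).
First divergence: position 5 — shown 'hit index None', intended 'hit index 1'.
Intended log window:
  3: sum_active start: n=7 cutoff=11
  4: screen_input start: n=7 cutoff=11
  5: hit index 1
  6: stage result 11
Execution walk:
  screen_input([2, 11, 4, 2, 10, 10, 3], 11) -> None  [called from sum_active, line 9]
Log origins:
  1: from main, line 28
  2: from pack_ledger, line 20
  3: from sum_active, line 8
  4: from screen_input, line 2
  5: from sum_active, line 10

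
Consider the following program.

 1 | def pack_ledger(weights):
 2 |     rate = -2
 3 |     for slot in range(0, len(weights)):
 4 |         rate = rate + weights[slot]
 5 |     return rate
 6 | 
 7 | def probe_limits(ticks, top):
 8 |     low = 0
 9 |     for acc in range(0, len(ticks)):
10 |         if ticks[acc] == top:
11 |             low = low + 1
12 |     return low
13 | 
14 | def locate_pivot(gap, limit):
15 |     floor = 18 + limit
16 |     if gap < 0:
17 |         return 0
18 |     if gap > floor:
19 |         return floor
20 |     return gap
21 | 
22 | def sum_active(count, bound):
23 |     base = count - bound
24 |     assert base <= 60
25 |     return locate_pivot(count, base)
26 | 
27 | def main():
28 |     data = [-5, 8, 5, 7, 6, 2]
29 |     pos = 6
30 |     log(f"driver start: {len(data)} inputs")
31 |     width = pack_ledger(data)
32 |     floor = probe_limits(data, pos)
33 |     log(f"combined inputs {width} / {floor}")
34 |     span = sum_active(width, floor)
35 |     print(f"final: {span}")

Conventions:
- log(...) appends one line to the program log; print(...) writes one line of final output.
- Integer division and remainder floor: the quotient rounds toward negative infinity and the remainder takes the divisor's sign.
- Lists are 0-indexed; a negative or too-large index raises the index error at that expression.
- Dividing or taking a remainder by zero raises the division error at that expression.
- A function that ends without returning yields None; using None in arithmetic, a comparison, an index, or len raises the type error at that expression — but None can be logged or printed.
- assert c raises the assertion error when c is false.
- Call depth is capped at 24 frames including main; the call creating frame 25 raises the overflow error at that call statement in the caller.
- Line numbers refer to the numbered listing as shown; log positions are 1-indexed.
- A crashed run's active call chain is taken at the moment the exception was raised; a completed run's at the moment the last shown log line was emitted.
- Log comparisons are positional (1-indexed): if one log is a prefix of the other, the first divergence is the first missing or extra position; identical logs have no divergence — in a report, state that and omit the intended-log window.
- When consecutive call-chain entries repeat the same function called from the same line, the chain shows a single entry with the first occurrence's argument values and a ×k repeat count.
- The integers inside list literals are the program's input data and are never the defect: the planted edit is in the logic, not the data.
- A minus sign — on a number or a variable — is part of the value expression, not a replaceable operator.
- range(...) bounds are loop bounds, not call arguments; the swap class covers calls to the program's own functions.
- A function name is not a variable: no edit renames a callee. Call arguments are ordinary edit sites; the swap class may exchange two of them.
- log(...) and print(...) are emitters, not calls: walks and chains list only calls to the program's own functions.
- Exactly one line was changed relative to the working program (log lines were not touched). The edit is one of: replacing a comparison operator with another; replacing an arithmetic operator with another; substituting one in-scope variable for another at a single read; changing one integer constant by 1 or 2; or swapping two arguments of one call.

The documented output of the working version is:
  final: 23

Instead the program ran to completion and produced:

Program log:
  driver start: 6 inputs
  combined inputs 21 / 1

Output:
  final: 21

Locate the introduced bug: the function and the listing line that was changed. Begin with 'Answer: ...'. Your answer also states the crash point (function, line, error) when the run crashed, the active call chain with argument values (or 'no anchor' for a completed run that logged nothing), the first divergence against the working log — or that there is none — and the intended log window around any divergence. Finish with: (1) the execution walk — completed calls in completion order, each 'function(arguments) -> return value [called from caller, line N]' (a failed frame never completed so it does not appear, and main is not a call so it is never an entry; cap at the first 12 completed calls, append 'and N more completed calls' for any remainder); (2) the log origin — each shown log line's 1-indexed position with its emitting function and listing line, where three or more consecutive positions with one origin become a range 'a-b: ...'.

Answer: the defect is in pack_ledger at line 2.
The tell: Log line 2 is where behavior first shows: 'combined inputs 21 / 1' appears instead of 'combined inputs 23 / 1'.
Call chain: main.
First divergence: at position 2 the run shows 'combined inputs 21 / 1' where the working version logs 'combined inputs 23 / 1'.
Intended log window:
  1: driver start: 6 inputs
  2: combined inputs 23 / 1
Execution walk:
  pack_ledger([-5, 8, 5, 7, 6, 2]) -> 21  [called from main, line 31]
  probe_limits([-5, 8, 5, 7, 6, 2], 6) -> 1  [called from main, line 32]
  locate_pivot(21, 20) -> 21  [called from sum_active, line 25]
  sum_active(21, 1) -> 21  [called from main, line 34]
Origin of each log line:
  1: emitted by main (line 30)
  2: emitted by main (line 33)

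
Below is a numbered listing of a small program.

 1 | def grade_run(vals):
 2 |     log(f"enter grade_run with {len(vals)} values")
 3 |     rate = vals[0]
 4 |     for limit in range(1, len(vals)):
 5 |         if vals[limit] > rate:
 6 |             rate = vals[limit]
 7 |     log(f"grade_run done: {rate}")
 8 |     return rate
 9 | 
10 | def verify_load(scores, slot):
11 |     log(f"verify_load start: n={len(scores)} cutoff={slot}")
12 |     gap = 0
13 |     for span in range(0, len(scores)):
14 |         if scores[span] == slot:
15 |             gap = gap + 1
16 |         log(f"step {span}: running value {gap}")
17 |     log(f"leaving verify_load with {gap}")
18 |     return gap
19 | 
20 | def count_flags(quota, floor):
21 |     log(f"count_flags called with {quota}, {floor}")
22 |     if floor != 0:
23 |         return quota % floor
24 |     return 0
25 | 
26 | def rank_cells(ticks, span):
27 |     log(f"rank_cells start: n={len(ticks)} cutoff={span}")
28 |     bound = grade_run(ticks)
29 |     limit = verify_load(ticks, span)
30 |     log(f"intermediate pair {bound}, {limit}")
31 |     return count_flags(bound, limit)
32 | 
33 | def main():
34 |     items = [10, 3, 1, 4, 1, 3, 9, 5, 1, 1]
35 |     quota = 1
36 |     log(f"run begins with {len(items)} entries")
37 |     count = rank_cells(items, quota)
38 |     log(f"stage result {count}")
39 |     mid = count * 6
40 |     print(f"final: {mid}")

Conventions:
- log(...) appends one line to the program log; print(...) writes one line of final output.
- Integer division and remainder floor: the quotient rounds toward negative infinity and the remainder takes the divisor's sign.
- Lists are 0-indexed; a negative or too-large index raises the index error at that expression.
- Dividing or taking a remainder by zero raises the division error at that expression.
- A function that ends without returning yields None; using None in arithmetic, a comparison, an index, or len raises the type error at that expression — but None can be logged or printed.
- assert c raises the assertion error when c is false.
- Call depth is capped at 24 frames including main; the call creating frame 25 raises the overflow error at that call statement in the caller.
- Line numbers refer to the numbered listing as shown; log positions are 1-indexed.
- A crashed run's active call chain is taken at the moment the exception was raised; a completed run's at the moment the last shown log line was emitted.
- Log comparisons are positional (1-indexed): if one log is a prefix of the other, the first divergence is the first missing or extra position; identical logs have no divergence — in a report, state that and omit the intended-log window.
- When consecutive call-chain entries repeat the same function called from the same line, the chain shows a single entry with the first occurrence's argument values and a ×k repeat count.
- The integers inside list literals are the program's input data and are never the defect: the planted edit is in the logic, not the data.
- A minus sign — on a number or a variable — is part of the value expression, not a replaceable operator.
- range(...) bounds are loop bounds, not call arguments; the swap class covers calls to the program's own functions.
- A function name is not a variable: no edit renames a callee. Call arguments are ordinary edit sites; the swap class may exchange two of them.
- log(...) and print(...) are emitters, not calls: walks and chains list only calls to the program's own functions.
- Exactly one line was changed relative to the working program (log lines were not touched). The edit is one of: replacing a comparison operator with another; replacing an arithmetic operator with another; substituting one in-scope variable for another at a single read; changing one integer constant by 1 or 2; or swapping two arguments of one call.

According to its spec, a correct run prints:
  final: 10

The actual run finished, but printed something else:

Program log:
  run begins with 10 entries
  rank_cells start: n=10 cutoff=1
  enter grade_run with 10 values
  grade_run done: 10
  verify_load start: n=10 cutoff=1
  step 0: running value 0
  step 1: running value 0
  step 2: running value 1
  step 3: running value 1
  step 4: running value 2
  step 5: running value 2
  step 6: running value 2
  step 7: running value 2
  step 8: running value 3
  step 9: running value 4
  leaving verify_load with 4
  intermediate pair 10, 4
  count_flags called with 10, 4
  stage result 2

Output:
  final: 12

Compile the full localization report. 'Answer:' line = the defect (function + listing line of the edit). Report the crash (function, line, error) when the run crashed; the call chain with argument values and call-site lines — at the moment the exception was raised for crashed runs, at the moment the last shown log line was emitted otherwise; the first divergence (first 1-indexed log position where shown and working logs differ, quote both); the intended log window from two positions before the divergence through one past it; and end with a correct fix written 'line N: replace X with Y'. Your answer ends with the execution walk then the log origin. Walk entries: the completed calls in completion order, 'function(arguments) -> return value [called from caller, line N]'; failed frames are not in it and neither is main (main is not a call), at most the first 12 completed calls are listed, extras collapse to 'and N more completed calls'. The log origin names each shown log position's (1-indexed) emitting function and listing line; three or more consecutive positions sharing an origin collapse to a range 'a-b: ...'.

Answer: the defect is in main at line 39.
The tell: No log line changed; the fault shows up purely in the output.
Call chain: main.
First divergence: there is none — every log position agrees.
Execution walk:
  grade_run([10, 3, 1, 4, 1, 3, 9, 5, 1, 1]) -> 10  [called from rank_cells, line 28]
  verify_load([10, 3, 1, 4, 1, 3, 9, 5, 1, 1], 1) -> 4  [called from rank_cells, line 29]
  count_flags(10, 4) -> 2  [called from rank_cells, line 31]
  rank_cells([10, 3, 1, 4, 1, 3, 9, 5, 1, 1], 1) -> 2  [called from main, line 37]
Log origin:
  1: from main, line 36
  2: from rank_cells, line 27
  3: from grade_run, line 2
  4: from grade_run, line 7
  5: from verify_load, line 11
  6-15: from verify_load, line 16
  16: from verify_load, line 17
  17: from rank_cells, line 30
  18: from count_flags, line 21
  19: from main, line 38
A correct fix: line 39: replace `6` with `5`.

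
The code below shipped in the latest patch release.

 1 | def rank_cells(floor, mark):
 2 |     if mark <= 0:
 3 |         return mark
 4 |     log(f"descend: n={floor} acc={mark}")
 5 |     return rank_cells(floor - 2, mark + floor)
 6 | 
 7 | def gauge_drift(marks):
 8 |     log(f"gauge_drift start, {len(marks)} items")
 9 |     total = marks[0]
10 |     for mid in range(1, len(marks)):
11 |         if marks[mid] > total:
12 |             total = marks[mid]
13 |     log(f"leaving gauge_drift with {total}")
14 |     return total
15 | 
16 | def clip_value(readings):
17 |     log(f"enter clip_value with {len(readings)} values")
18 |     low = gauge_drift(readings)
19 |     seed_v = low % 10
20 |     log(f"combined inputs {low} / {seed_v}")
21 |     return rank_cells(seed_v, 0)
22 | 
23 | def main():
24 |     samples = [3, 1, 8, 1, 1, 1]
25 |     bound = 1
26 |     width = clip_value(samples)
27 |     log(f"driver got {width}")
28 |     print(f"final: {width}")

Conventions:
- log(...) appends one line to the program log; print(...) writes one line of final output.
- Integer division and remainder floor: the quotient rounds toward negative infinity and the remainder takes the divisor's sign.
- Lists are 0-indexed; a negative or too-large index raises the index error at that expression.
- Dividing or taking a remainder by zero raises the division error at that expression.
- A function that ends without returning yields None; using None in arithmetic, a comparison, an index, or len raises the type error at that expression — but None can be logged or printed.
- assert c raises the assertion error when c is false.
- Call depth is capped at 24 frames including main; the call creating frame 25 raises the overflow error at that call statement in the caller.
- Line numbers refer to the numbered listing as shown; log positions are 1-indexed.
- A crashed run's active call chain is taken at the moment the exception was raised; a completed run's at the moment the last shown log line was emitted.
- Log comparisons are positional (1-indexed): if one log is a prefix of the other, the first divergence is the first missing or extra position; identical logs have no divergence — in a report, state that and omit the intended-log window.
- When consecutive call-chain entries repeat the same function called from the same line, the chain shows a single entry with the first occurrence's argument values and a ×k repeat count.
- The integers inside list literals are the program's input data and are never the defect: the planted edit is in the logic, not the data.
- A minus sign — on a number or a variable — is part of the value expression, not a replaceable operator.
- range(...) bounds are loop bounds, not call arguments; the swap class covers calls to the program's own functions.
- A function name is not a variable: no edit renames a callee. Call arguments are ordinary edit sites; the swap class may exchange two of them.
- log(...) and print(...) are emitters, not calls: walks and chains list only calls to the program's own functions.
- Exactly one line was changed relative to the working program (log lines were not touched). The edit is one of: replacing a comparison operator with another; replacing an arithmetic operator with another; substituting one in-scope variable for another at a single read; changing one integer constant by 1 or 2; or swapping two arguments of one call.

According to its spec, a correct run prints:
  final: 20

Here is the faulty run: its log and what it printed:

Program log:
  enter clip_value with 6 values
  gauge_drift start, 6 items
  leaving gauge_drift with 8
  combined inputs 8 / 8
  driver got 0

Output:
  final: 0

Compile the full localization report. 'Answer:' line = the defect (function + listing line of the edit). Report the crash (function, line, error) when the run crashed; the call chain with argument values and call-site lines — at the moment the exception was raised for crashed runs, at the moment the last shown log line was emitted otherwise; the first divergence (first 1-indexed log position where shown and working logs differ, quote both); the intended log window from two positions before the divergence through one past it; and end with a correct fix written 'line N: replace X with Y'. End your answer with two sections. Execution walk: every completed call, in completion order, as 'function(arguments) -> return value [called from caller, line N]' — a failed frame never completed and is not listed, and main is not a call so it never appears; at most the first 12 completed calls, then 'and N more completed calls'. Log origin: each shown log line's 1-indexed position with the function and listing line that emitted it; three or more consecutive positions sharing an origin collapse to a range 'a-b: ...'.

Answer: the defect is in rank_cells at line 2.
Key observation: Position 5 is the first bad log line: 'driver got 0' should read 'descend: n=8 acc=0'.
Call chain: main.
First divergence: at position 5 the run shows 'driver got 0' where the working version logs 'descend: n=8 acc=0'.
Intended log window:
  3: leaving gauge_drift with 8
  4: combined inputs 8 / 8
  5: descend: n=8 acc=0
  6: descend: n=6 acc=8
Execution walk:
  gauge_drift([3, 1, 8, 1, 1, 1]) -> 8  [called from clip_value, line 18]
  rank_cells(8, 0) -> 0  [called from clip_value, line 21]
  clip_value([3, 1, 8, 1, 1, 1]) -> 0  [called from main, line 26]
Log origins:
  1: logged in clip_value at line 17
  2: logged in gauge_drift at line 8
  3: logged in gauge_drift at line 13
  4: logged in clip_value at line 20
  5: logged in main at line 27
A correct fix: line 2: replace `mark` with `floor`.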